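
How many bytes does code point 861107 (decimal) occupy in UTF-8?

4

U+D23B3 = 0xD23B3. UTF-8 uses 1 byte below 0x80, 2 below 0x800, 3 below 0x10000, 4 up to 0x10FFFF. 0xD23B3 is in U+10000–U+10FFFF → 4 bytes.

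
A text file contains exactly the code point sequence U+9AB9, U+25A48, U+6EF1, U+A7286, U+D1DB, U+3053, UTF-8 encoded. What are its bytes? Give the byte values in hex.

E9 AA B9 F0 A5 A9 88 E6 BB B1 F2 A7 8A 86 ED 87 9B E3 81 93

U+9AB9: 3-byte form → E9 AA B9.
U+25A48: 4-byte form → F0 A5 A9 88.
U+6EF1: 3-byte form → E6 BB B1.
U+A7286: 4-byte form → F2 A7 8A 86.
U+D1DB: 3-byte form → ED 87 9B.
U+3053: 3-byte form → E3 81 93.
Concatenated (20 bytes): E9 AA B9 F0 A5 A9 88 E6 BB B1 F2 A7 8A 86 ED 87 9B E3 81 93.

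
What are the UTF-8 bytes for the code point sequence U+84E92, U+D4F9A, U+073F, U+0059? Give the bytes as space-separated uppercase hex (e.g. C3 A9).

F2 84 BA 92 F3 94 BE 9A DC BF 59

U+84E92: 4-byte form → F2 84 BA 92.
U+D4F9A: 4-byte form → F3 94 BE 9A.
U+073F: 2-byte form → DC BF.
U+0059: 1-byte form → 59.
Concatenated (11 bytes): F2 84 BA 92 F3 94 BE 9A DC BF 59.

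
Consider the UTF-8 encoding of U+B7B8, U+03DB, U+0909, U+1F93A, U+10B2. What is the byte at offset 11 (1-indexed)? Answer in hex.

0xA4

1-indexed offset 11 is 0-indexed offset 10.
U+B7B8 → 3-byte form EB 9E B8 at offsets 0–2.
U+03DB → 2-byte form CF 9B at offsets 3–4.
U+0909 → 3-byte form E0 A4 89 at offsets 5–7.
U+1F93A → 4-byte form F0 9F A4 BA at offsets 8–11.
Offset 10 falls in char 4's range; it's byte 3 of F0 9F A4 BA = 0xA4.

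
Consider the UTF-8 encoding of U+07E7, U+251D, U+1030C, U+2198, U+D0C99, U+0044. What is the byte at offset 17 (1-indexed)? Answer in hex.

0x44

1-indexed offset 17 is 0-indexed offset 16.
U+07E7 → 2-byte form DF A7 at offsets 0–1.
U+251D → 3-byte form E2 94 9D at offsets 2–4.
U+1030C → 4-byte form F0 90 8C 8C at offsets 5–8.
U+2198 → 3-byte form E2 86 98 at offsets 9–11.
U+D0C99 → 4-byte form F3 90 B2 99 at offsets 12–15.
U+0044 → 1-byte form 44 at offsets 16–16.
Offset 16 falls in char 6's range; it's byte 1 of 44 = 0x44.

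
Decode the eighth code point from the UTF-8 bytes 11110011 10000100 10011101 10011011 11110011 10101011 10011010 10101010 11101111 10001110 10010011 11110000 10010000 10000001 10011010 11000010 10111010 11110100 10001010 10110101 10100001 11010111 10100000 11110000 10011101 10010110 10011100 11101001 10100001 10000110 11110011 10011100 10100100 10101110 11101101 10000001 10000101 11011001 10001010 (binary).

Offset 0: leading byte 0xF3 = 11110011 → 4-byte char #1 = F3 84 9D 9B.
Offset 4: leading byte 0xF3 = 11110011 → 4-byte char #2 = F3 AB 9A AA.
Offset 8: leading byte 0xEF = 11101111 → 3-byte char #3 = EF 8E 93.
Offset 11: leading byte 0xF0 = 11110000 → 4-byte char #4 = F0 90 81 9A.
Offset 15: leading byte 0xC2 = 11000010 → 2-byte char #5 = C2 BA.
Offset 17: leading byte 0xF4 = 11110100 → 4-byte char #6 = F4 8A B5 A1.
Offset 21: leading byte 0xD7 = 11010111 → 2-byte char #7 = D7 A0.
Offset 23: leading byte 0xF0 = 11110000 → 4-byte char #8 = F0 9D 96 9C.
Leading byte 0xF0 = 11110000 matches 11110xxx → 4-byte sequence.
Byte 1: 0xF0 = 11110000, payload 000 (3 bits).
Byte 2: 0x9D = 10011101 (10xxxxxx ✓), payload 011101.
Byte 3: 0x96 = 10010110 (10xxxxxx ✓), payload 010110.
Byte 4: 0x9C = 10011100 (10xxxxxx ✓), payload 011100.
Concatenate: 000011101010110011100 = 0x1D59C (21 bits → U+1D59C).

U+1D59C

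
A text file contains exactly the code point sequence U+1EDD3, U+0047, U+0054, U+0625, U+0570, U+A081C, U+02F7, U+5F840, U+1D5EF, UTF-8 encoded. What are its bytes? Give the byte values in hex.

F0 9E B7 93 47 54 D8 A5 D5 B0 F2 A0 A0 9C CB B7 F1 9F A1 80 F0 9D 97 AF

U+1EDD3: 4-byte form → F0 9E B7 93.
U+0047: 1-byte form → 47.
U+0054: 1-byte form → 54.
U+0625: 2-byte form → D8 A5.
U+0570: 2-byte form → D5 B0.
U+A081C: 4-byte form → F2 A0 A0 9C.
U+02F7: 2-byte form → CB B7.
U+5F840: 4-byte form → F1 9F A1 80.
U+1D5EF: 4-byte form → F0 9D 97 AF.
Concatenated (24 bytes): F0 9E B7 93 47 54 D8 A5 D5 B0 F2 A0 A0 9C CB B7 F1 9F A1 80 F0 9D 97 AF.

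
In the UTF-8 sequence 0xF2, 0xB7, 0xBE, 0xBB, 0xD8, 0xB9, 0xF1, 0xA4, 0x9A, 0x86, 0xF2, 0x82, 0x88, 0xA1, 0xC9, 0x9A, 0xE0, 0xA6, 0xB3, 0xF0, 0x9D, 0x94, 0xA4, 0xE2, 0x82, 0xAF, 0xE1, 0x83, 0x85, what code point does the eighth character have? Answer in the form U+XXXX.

Offset 0: leading byte 0xF2 = 11110010 → 4-byte char #1 = F2 B7 BE BB.
Offset 4: leading byte 0xD8 = 11011000 → 2-byte char #2 = D8 B9.
Offset 6: leading byte 0xF1 = 11110001 → 4-byte char #3 = F1 A4 9A 86.
Offset 10: leading byte 0xF2 = 11110010 → 4-byte char #4 = F2 82 88 A1.
Offset 14: leading byte 0xC9 = 11001001 → 2-byte char #5 = C9 9A.
Offset 16: leading byte 0xE0 = 11100000 → 3-byte char #6 = E0 A6 B3.
Offset 19: leading byte 0xF0 = 11110000 → 4-byte char #7 = F0 9D 94 A4.
Offset 23: leading byte 0xE2 = 11100010 → 3-byte char #8 = E2 82 AF.
Leading byte 0xE2 = 11100010 matches 1110xxxx → 3-byte sequence.
Byte 1: 0xE2 = 11100010, payload 0010 (4 bits).
Byte 2: 0x82 = 10000010 (10xxxxxx ✓), payload 000010.
Byte 3: 0xAF = 10101111 (10xxxxxx ✓), payload 101111.
Concatenate: 0010000010101111 = 0x20AF (16 bits → U+20AF).

U+20AF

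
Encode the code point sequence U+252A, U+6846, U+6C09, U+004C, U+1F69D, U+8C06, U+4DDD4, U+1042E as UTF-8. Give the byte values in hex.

U+252A: 3-byte form → E2 94 AA.
U+6846: 3-byte form → E6 A1 86.
U+6C09: 3-byte form → E6 B0 89.
U+004C: 1-byte form → 4C.
U+1F69D: 4-byte form → F0 9F 9A 9D.
U+8C06: 3-byte form → E8 B0 86.
U+4DDD4: 4-byte form → F1 8D B7 94.
U+1042E: 4-byte form → F0 90 90 AE.
Concatenated (25 bytes): E2 94 AA E6 A1 86 E6 B0 89 4C F0 9F 9A 9D E8 B0 86 F1 8D B7 94 F0 90 90 AE.

E2 94 AA E6 A1 86 E6 B0 89 4C F0 9F 9A 9D E8 B0 86 F1 8D B7 94 F0 90 90 AE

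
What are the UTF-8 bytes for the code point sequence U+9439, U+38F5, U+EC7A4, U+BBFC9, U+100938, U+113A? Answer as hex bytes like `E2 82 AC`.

U+9439: 3-byte form → E9 90 B9.
U+38F5: 3-byte form → E3 A3 B5.
U+EC7A4: 4-byte form → F3 AC 9E A4.
U+BBFC9: 4-byte form → F2 BB BF 89.
U+100938: 4-byte form → F4 80 A4 B8.
U+113A: 3-byte form → E1 84 BA.
Concatenated (21 bytes): E9 90 B9 E3 A3 B5 F3 AC 9E A4 F2 BB BF 89 F4 80 A4 B8 E1 84 BA.

E9 90 B9 E3 A3 B5 F3 AC 9E A4 F2 BB BF 89 F4 80 A4 B8 E1 84 BA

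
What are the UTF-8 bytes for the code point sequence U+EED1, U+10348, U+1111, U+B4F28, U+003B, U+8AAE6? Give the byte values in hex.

U+EED1: 3-byte form → EE BB 91.
U+10348: 4-byte form → F0 90 8D 88.
U+1111: 3-byte form → E1 84 91.
U+B4F28: 4-byte form → F2 B4 BC A8.
U+003B: 1-byte form → 3B.
U+8AAE6: 4-byte form → F2 8A AB A6.
Concatenated (19 bytes): EE BB 91 F0 90 8D 88 E1 84 91 F2 B4 BC A8 3B F2 8A AB A6.

EE BB 91 F0 90 8D 88 E1 84 91 F2 B4 BC A8 3B F2 8A AB A6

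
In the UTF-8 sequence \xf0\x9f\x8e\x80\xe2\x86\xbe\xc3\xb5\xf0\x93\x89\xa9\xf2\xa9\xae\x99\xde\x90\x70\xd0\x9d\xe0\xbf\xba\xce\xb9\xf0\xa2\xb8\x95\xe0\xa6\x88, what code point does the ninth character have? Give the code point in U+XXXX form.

Offset 0: leading byte 0xF0 = 11110000 → 4-byte char #1 = F0 9F 8E 80.
Offset 4: leading byte 0xE2 = 11100010 → 3-byte char #2 = E2 86 BE.
Offset 7: leading byte 0xC3 = 11000011 → 2-byte char #3 = C3 B5.
Offset 9: leading byte 0xF0 = 11110000 → 4-byte char #4 = F0 93 89 A9.
Offset 13: leading byte 0xF2 = 11110010 → 4-byte char #5 = F2 A9 AE 99.
Offset 17: leading byte 0xDE = 11011110 → 2-byte char #6 = DE 90.
Offset 19: leading byte 0x70 = 01110000 → 1-byte char #7 = 70.
Offset 20: leading byte 0xD0 = 11010000 → 2-byte char #8 = D0 9D.
Offset 22: leading byte 0xE0 = 11100000 → 3-byte char #9 = E0 BF BA.
Leading byte 0xE0 = 11100000 matches 1110xxxx → 3-byte sequence.
Byte 1: 0xE0 = 11100000, payload 0000 (4 bits).
Byte 2: 0xBF = 10111111 (10xxxxxx ✓), payload 111111.
Byte 3: 0xBA = 10111010 (10xxxxxx ✓), payload 111010.
Concatenate: 0000111111111010 = 0xFFA (16 bits → U+0FFA).

U+0FFA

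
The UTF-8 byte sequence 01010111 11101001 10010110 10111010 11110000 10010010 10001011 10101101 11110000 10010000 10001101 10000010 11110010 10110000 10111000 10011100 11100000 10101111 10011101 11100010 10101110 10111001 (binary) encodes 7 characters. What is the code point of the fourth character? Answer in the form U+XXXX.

U+10342

Offset 0: leading byte 0x57 = 01010111 → 1-byte char #1 = 57.
Offset 1: leading byte 0xE9 = 11101001 → 3-byte char #2 = E9 96 BA.
Offset 4: leading byte 0xF0 = 11110000 → 4-byte char #3 = F0 92 8B AD.
Offset 8: leading byte 0xF0 = 11110000 → 4-byte char #4 = F0 90 8D 82.
Leading byte 0xF0 = 11110000 matches 11110xxx → 4-byte sequence.
Byte 1: 0xF0 = 11110000, payload 000 (3 bits).
Byte 2: 0x90 = 10010000 (10xxxxxx ✓), payload 010000.
Byte 3: 0x8D = 10001101 (10xxxxxx ✓), payload 001101.
Byte 4: 0x82 = 10000010 (10xxxxxx ✓), payload 000010.
Concatenate: 000010000001101000010 = 0x10342 (21 bits → U+10342).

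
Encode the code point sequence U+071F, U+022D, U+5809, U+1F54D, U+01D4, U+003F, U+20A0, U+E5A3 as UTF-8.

U+071F: 2-byte form → DC 9F.
U+022D: 2-byte form → C8 AD.
U+5809: 3-byte form → E5 A0 89.
U+1F54D: 4-byte form → F0 9F 95 8D.
U+01D4: 2-byte form → C7 94.
U+003F: 1-byte form → 3F.
U+20A0: 3-byte form → E2 82 A0.
U+E5A3: 3-byte form → EE 96 A3.
Concatenated (20 bytes): DC 9F C8 AD E5 A0 89 F0 9F 95 8D C7 94 3F E2 82 A0 EE 96 A3.

DC 9F C8 AD E5 A0 89 F0 9F 95 8D C7 94 3F E2 82 A0 EE 96 A3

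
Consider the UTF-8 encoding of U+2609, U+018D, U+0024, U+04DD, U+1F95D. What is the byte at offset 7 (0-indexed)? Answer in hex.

U+2609 → 3-byte form E2 98 89 at offsets 0–2.
U+018D → 2-byte form C6 8D at offsets 3–4.
U+0024 → 1-byte form 24 at offsets 5–5.
U+04DD → 2-byte form D3 9D at offsets 6–7.
Offset 7 falls in char 4's range; it's byte 2 of D3 9D = 0x9D.

0x9D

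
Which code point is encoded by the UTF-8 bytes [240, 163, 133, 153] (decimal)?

Leading byte 0xF0 = 11110000 matches 11110xxx → 4-byte sequence.
Byte 1: 0xF0 = 11110000, payload 000 (3 bits).
Byte 2: 0xA3 = 10100011 (10xxxxxx ✓), payload 100011.
Byte 3: 0x85 = 10000101 (10xxxxxx ✓), payload 000101.
Byte 4: 0x99 = 10011001 (10xxxxxx ✓), payload 011001.
Concatenate: 000100011000101011001 = 0x23159 (21 bits → U+23159).

U+23159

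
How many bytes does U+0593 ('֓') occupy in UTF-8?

2

U+0593 = 0x593. UTF-8 uses 1 byte below 0x80, 2 below 0x800, 3 below 0x10000, 4 up to 0x10FFFF. 0x593 is in U+0080–U+07FF → 2 bytes.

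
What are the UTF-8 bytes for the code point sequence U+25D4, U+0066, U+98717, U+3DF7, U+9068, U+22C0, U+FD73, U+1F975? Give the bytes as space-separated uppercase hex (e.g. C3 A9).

E2 97 94 66 F2 98 9C 97 E3 B7 B7 E9 81 A8 E2 8B 80 EF B5 B3 F0 9F A5 B5

U+25D4: 3-byte form → E2 97 94.
U+0066: 1-byte form → 66.
U+98717: 4-byte form → F2 98 9C 97.
U+3DF7: 3-byte form → E3 B7 B7.
U+9068: 3-byte form → E9 81 A8.
U+22C0: 3-byte form → E2 8B 80.
U+FD73: 3-byte form → EF B5 B3.
U+1F975: 4-byte form → F0 9F A5 B5.
Concatenated (24 bytes): E2 97 94 66 F2 98 9C 97 E3 B7 B7 E9 81 A8 E2 8B 80 EF B5 B3 F0 9F A5 B5.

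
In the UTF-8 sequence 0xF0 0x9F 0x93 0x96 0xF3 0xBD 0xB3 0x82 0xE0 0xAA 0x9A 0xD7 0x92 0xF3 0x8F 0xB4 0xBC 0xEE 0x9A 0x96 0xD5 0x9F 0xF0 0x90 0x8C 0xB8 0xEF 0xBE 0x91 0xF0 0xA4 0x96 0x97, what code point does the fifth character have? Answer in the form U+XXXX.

U+CFD3C

Offset 0: leading byte 0xF0 = 11110000 → 4-byte char #1 = F0 9F 93 96.
Offset 4: leading byte 0xF3 = 11110011 → 4-byte char #2 = F3 BD B3 82.
Offset 8: leading byte 0xE0 = 11100000 → 3-byte char #3 = E0 AA 9A.
Offset 11: leading byte 0xD7 = 11010111 → 2-byte char #4 = D7 92.
Offset 13: leading byte 0xF3 = 11110011 → 4-byte char #5 = F3 8F B4 BC.
Leading byte 0xF3 = 11110011 matches 11110xxx → 4-byte sequence.
Byte 1: 0xF3 = 11110011, payload 011 (3 bits).
Byte 2: 0x8F = 10001111 (10xxxxxx ✓), payload 001111.
Byte 3: 0xB4 = 10110100 (10xxxxxx ✓), payload 110100.
Byte 4: 0xBC = 10111100 (10xxxxxx ✓), payload 111100.
Concatenate: 011001111110100111100 = 0xCFD3C (21 bits → U+CFD3C).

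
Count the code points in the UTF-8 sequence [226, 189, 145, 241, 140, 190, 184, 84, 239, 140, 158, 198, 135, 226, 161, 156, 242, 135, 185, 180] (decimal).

7

Byte at offset 0: 0xE2 = 11100010 → 3-byte char (#1). Advance 3.
Byte at offset 3: 0xF1 = 11110001 → 4-byte char (#2). Advance 4.
Byte at offset 7: 0x54 = 01010100 → 1-byte char (#3). Advance 1.
Byte at offset 8: 0xEF = 11101111 → 3-byte char (#4). Advance 3.
Byte at offset 11: 0xC6 = 11000110 → 2-byte char (#5). Advance 2.
Byte at offset 13: 0xE2 = 11100010 → 3-byte char (#6). Advance 3.
Byte at offset 16: 0xF2 = 11110010 → 4-byte char (#7). Advance 4.
Reached end at offset 20 after 7 code points.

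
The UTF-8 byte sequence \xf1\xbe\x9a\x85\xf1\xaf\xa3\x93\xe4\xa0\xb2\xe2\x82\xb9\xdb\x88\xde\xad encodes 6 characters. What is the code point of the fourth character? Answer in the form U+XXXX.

Offset 0: leading byte 0xF1 = 11110001 → 4-byte char #1 = F1 BE 9A 85.
Offset 4: leading byte 0xF1 = 11110001 → 4-byte char #2 = F1 AF A3 93.
Offset 8: leading byte 0xE4 = 11100100 → 3-byte char #3 = E4 A0 B2.
Offset 11: leading byte 0xE2 = 11100010 → 3-byte char #4 = E2 82 B9.
Leading byte 0xE2 = 11100010 matches 1110xxxx → 3-byte sequence.
Byte 1: 0xE2 = 11100010, payload 0010 (4 bits).
Byte 2: 0x82 = 10000010 (10xxxxxx ✓), payload 000010.
Byte 3: 0xB9 = 10111001 (10xxxxxx ✓), payload 111001.
Concatenate: 0010000010111001 = 0x20B9 (16 bits → U+20B9).

U+20B9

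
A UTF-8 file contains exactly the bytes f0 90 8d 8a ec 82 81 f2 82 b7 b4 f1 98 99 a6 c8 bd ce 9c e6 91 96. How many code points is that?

Byte at offset 0: 0xF0 = 11110000 → 4-byte char (#1). Advance 4.
Byte at offset 4: 0xEC = 11101100 → 3-byte char (#2). Advance 3.
Byte at offset 7: 0xF2 = 11110010 → 4-byte char (#3). Advance 4.
Byte at offset 11: 0xF1 = 11110001 → 4-byte char (#4). Advance 4.
Byte at offset 15: 0xC8 = 11001000 → 2-byte char (#5). Advance 2.
Byte at offset 17: 0xCE = 11001110 → 2-byte char (#6). Advance 2.
Byte at offset 19: 0xE6 = 11100110 → 3-byte char (#7). Advance 3.
Reached end at offset 22 after 7 code points.

7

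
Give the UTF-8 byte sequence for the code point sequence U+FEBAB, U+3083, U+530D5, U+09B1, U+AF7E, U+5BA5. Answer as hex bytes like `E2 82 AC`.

F3 BE AE AB E3 82 83 F1 93 83 95 E0 A6 B1 EA BD BE E5 AE A5

U+FEBAB: 4-byte form → F3 BE AE AB.
U+3083: 3-byte form → E3 82 83.
U+530D5: 4-byte form → F1 93 83 95.
U+09B1: 3-byte form → E0 A6 B1.
U+AF7E: 3-byte form → EA BD BE.
U+5BA5: 3-byte form → E5 AE A5.
Concatenated (20 bytes): F3 BE AE AB E3 82 83 F1 93 83 95 E0 A6 B1 EA BD BE E5 AE A5.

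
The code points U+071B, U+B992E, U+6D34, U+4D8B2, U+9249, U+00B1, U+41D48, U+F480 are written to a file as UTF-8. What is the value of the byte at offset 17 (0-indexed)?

0xB1

U+071B → 2-byte form DC 9B at offsets 0–1.
U+B992E → 4-byte form F2 B9 A4 AE at offsets 2–5.
U+6D34 → 3-byte form E6 B4 B4 at offsets 6–8.
U+4D8B2 → 4-byte form F1 8D A2 B2 at offsets 9–12.
U+9249 → 3-byte form E9 89 89 at offsets 13–15.
U+00B1 → 2-byte form C2 B1 at offsets 16–17.
Offset 17 falls in char 6's range; it's byte 2 of C2 B1 = 0xB1.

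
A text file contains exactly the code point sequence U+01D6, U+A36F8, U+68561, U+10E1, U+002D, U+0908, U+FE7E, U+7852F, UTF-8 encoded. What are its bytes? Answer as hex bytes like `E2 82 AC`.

C7 96 F2 A3 9B B8 F1 A8 95 A1 E1 83 A1 2D E0 A4 88 EF B9 BE F1 B8 94 AF

U+01D6: 2-byte form → C7 96.
U+A36F8: 4-byte form → F2 A3 9B B8.
U+68561: 4-byte form → F1 A8 95 A1.
U+10E1: 3-byte form → E1 83 A1.
U+002D: 1-byte form → 2D.
U+0908: 3-byte form → E0 A4 88.
U+FE7E: 3-byte form → EF B9 BE.
U+7852F: 4-byte form → F1 B8 94 AF.
Concatenated (24 bytes): C7 96 F2 A3 9B B8 F1 A8 95 A1 E1 83 A1 2D E0 A4 88 EF B9 BE F1 B8 94 AF.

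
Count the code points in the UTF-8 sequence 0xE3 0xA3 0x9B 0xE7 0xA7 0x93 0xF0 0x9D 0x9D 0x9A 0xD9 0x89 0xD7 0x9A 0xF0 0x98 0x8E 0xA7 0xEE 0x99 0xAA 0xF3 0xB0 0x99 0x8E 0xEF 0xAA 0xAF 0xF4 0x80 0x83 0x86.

Byte at offset 0: 0xE3 = 11100011 → 3-byte char (#1). Advance 3.
Byte at offset 3: 0xE7 = 11100111 → 3-byte char (#2). Advance 3.
Byte at offset 6: 0xF0 = 11110000 → 4-byte char (#3). Advance 4.
Byte at offset 10: 0xD9 = 11011001 → 2-byte char (#4). Advance 2.
Byte at offset 12: 0xD7 = 11010111 → 2-byte char (#5). Advance 2.
Byte at offset 14: 0xF0 = 11110000 → 4-byte char (#6). Advance 4.
Byte at offset 18: 0xEE = 11101110 → 3-byte char (#7). Advance 3.
Byte at offset 21: 0xF3 = 11110011 → 4-byte char (#8). Advance 4.
Byte at offset 25: 0xEF = 11101111 → 3-byte char (#9). Advance 3.
Byte at offset 28: 0xF4 = 11110100 → 4-byte char (#10). Advance 4.
Reached end at offset 32 after 10 code points.

10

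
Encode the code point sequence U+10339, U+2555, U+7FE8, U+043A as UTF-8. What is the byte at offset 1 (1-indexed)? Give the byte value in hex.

1-indexed offset 1 is 0-indexed offset 0.
U+10339 → 4-byte form F0 90 8C B9 at offsets 0–3.
Offset 0 falls in char 1's range; it's byte 1 of F0 90 8C B9 = 0xF0.

0xF0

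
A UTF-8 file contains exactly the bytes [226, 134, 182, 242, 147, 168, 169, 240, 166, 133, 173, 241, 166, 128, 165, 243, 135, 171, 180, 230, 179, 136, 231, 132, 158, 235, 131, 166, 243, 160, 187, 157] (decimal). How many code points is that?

Byte at offset 0: 0xE2 = 11100010 → 3-byte char (#1). Advance 3.
Byte at offset 3: 0xF2 = 11110010 → 4-byte char (#2). Advance 4.
Byte at offset 7: 0xF0 = 11110000 → 4-byte char (#3). Advance 4.
Byte at offset 11: 0xF1 = 11110001 → 4-byte char (#4). Advance 4.
Byte at offset 15: 0xF3 = 11110011 → 4-byte char (#5). Advance 4.
Byte at offset 19: 0xE6 = 11100110 → 3-byte char (#6). Advance 3.
Byte at offset 22: 0xE7 = 11100111 → 3-byte char (#7). Advance 3.
Byte at offset 25: 0xEB = 11101011 → 3-byte char (#8). Advance 3.
Byte at offset 28: 0xF3 = 11110011 → 4-byte char (#9). Advance 4.
Reached end at offset 32 after 9 code points.

9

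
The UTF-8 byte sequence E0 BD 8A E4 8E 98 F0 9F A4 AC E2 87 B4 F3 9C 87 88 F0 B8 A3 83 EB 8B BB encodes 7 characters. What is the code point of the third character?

U+1F92C

Offset 0: leading byte 0xE0 = 11100000 → 3-byte char #1 = E0 BD 8A.
Offset 3: leading byte 0xE4 = 11100100 → 3-byte char #2 = E4 8E 98.
Offset 6: leading byte 0xF0 = 11110000 → 4-byte char #3 = F0 9F A4 AC.
Leading byte 0xF0 = 11110000 matches 11110xxx → 4-byte sequence.
Byte 1: 0xF0 = 11110000, payload 000 (3 bits).
Byte 2: 0x9F = 10011111 (10xxxxxx ✓), payload 011111.
Byte 3: 0xA4 = 10100100 (10xxxxxx ✓), payload 100100.
Byte 4: 0xAC = 10101100 (10xxxxxx ✓), payload 101100.
Concatenate: 000011111100100101100 = 0x1F92C (21 bits → U+1F92C).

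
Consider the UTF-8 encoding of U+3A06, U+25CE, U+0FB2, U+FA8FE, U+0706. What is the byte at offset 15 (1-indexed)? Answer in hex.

1-indexed offset 15 is 0-indexed offset 14.
U+3A06 → 3-byte form E3 A8 86 at offsets 0–2.
U+25CE → 3-byte form E2 97 8E at offsets 3–5.
U+0FB2 → 3-byte form E0 BE B2 at offsets 6–8.
U+FA8FE → 4-byte form F3 BA A3 BE at offsets 9–12.
U+0706 → 2-byte form DC 86 at offsets 13–14.
Offset 14 falls in char 5's range; it's byte 2 of DC 86 = 0x86.

0x86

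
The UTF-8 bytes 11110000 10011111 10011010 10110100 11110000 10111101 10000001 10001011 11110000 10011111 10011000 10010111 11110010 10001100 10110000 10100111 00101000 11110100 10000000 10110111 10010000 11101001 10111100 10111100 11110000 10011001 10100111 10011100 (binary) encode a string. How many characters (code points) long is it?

Byte at offset 0: 0xF0 = 11110000 → 4-byte char (#1). Advance 4.
Byte at offset 4: 0xF0 = 11110000 → 4-byte char (#2). Advance 4.
Byte at offset 8: 0xF0 = 11110000 → 4-byte char (#3). Advance 4.
Byte at offset 12: 0xF2 = 11110010 → 4-byte char (#4). Advance 4.
Byte at offset 16: 0x28 = 00101000 → 1-byte char (#5). Advance 1.
Byte at offset 17: 0xF4 = 11110100 → 4-byte char (#6). Advance 4.
Byte at offset 21: 0xE9 = 11101001 → 3-byte char (#7). Advance 3.
Byte at offset 24: 0xF0 = 11110000 → 4-byte char (#8). Advance 4.
Reached end at offset 28 after 8 code points.

8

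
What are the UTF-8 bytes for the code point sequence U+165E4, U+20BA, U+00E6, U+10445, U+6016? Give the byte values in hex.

U+165E4: 4-byte form → F0 96 97 A4.
U+20BA: 3-byte form → E2 82 BA.
U+00E6: 2-byte form → C3 A6.
U+10445: 4-byte form → F0 90 91 85.
U+6016: 3-byte form → E6 80 96.
Concatenated (16 bytes): F0 96 97 A4 E2 82 BA C3 A6 F0 90 91 85 E6 80 96.

F0 96 97 A4 E2 82 BA C3 A6 F0 90 91 85 E6 80 96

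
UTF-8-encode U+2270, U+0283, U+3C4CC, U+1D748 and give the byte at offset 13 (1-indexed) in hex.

1-indexed offset 13 is 0-indexed offset 12.
U+2270 → 3-byte form E2 89 B0 at offsets 0–2.
U+0283 → 2-byte form CA 83 at offsets 3–4.
U+3C4CC → 4-byte form F0 BC 93 8C at offsets 5–8.
U+1D748 → 4-byte form F0 9D 9D 88 at offsets 9–12.
Offset 12 falls in char 4's range; it's byte 4 of F0 9D 9D 88 = 0x88.

0x88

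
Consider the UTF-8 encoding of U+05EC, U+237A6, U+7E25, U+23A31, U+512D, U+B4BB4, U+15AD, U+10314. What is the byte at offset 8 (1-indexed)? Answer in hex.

0xB8

1-indexed offset 8 is 0-indexed offset 7.
U+05EC → 2-byte form D7 AC at offsets 0–1.
U+237A6 → 4-byte form F0 A3 9E A6 at offsets 2–5.
U+7E25 → 3-byte form E7 B8 A5 at offsets 6–8.
Offset 7 falls in char 3's range; it's byte 2 of E7 B8 A5 = 0xB8.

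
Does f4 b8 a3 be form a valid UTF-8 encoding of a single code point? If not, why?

invalid (encodes a value above U+10FFFF)

Leading byte 0xF4 = 11110100 → 4-byte form.
Payload = 0x1388FE, which exceeds U+10FFFF, the maximum Unicode code point. (Leading bytes F5–FF, or F4 followed by ≥ 0x90, are invalid.)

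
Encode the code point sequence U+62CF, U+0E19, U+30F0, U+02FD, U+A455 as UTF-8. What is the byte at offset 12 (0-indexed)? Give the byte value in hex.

0x91

U+62CF → 3-byte form E6 8B 8F at offsets 0–2.
U+0E19 → 3-byte form E0 B8 99 at offsets 3–5.
U+30F0 → 3-byte form E3 83 B0 at offsets 6–8.
U+02FD → 2-byte form CB BD at offsets 9–10.
U+A455 → 3-byte form EA 91 95 at offsets 11–13.
Offset 12 falls in char 5's range; it's byte 2 of EA 91 95 = 0x91.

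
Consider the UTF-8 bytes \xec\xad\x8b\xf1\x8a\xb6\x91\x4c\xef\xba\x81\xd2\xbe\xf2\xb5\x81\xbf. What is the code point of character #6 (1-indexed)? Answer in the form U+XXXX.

U+B507F

Offset 0: leading byte 0xEC = 11101100 → 3-byte char #1 = EC AD 8B.
Offset 3: leading byte 0xF1 = 11110001 → 4-byte char #2 = F1 8A B6 91.
Offset 7: leading byte 0x4C = 01001100 → 1-byte char #3 = 4C.
Offset 8: leading byte 0xEF = 11101111 → 3-byte char #4 = EF BA 81.
Offset 11: leading byte 0xD2 = 11010010 → 2-byte char #5 = D2 BE.
Offset 13: leading byte 0xF2 = 11110010 → 4-byte char #6 = F2 B5 81 BF.
Leading byte 0xF2 = 11110010 matches 11110xxx → 4-byte sequence.
Byte 1: 0xF2 = 11110010, payload 010 (3 bits).
Byte 2: 0xB5 = 10110101 (10xxxxxx ✓), payload 110101.
Byte 3: 0x81 = 10000001 (10xxxxxx ✓), payload 000001.
Byte 4: 0xBF = 10111111 (10xxxxxx ✓), payload 111111.
Concatenate: 010110101000001111111 = 0xB507F (21 bits → U+B507F).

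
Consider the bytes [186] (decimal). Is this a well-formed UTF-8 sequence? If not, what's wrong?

Byte 0xBA = 10111010 has the form 10xxxxxx — a continuation byte — but there is no preceding leading byte.

invalid (continuation byte with no leading byte)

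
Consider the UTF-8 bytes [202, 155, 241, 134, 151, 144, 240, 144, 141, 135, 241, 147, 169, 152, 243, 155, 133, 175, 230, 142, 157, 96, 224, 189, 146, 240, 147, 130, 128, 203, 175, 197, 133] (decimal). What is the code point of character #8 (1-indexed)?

Offset 0: leading byte 0xCA = 11001010 → 2-byte char #1 = CA 9B.
Offset 2: leading byte 0xF1 = 11110001 → 4-byte char #2 = F1 86 97 90.
Offset 6: leading byte 0xF0 = 11110000 → 4-byte char #3 = F0 90 8D 87.
Offset 10: leading byte 0xF1 = 11110001 → 4-byte char #4 = F1 93 A9 98.
Offset 14: leading byte 0xF3 = 11110011 → 4-byte char #5 = F3 9B 85 AF.
Offset 18: leading byte 0xE6 = 11100110 → 3-byte char #6 = E6 8E 9D.
Offset 21: leading byte 0x60 = 01100000 → 1-byte char #7 = 60.
Offset 22: leading byte 0xE0 = 11100000 → 3-byte char #8 = E0 BD 92.
Leading byte 0xE0 = 11100000 matches 1110xxxx → 3-byte sequence.
Byte 1: 0xE0 = 11100000, payload 0000 (4 bits).
Byte 2: 0xBD = 10111101 (10xxxxxx ✓), payload 111101.
Byte 3: 0x92 = 10010010 (10xxxxxx ✓), payload 010010.
Concatenate: 0000111101010010 = 0xF52 (16 bits → U+0F52).

U+0F52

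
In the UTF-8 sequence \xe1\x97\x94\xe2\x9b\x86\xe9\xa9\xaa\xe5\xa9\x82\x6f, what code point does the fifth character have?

Offset 0: leading byte 0xE1 = 11100001 → 3-byte char #1 = E1 97 94.
Offset 3: leading byte 0xE2 = 11100010 → 3-byte char #2 = E2 9B 86.
Offset 6: leading byte 0xE9 = 11101001 → 3-byte char #3 = E9 A9 AA.
Offset 9: leading byte 0xE5 = 11100101 → 3-byte char #4 = E5 A9 82.
Offset 12: leading byte 0x6F = 01101111 → 1-byte char #5 = 6F.
Leading byte 0x6F = 01101111 matches 0xxxxxxx → 1-byte sequence.
Byte 1: 0x6F = 01101111, payload 1101111 (7 bits).
Concatenate: 1101111 = 0x6F (7 bits → U+006F).

U+006F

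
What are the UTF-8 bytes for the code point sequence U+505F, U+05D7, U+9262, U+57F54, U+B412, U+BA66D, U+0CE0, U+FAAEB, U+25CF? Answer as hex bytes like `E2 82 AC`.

E5 81 9F D7 97 E9 89 A2 F1 97 BD 94 EB 90 92 F2 BA 99 AD E0 B3 A0 F3 BA AB AB E2 97 8F

U+505F: 3-byte form → E5 81 9F.
U+05D7: 2-byte form → D7 97.
U+9262: 3-byte form → E9 89 A2.
U+57F54: 4-byte form → F1 97 BD 94.
U+B412: 3-byte form → EB 90 92.
U+BA66D: 4-byte form → F2 BA 99 AD.
U+0CE0: 3-byte form → E0 B3 A0.
U+FAAEB: 4-byte form → F3 BA AB AB.
U+25CF: 3-byte form → E2 97 8F.
Concatenated (29 bytes): E5 81 9F D7 97 E9 89 A2 F1 97 BD 94 EB 90 92 F2 BA 99 AD E0 B3 A0 F3 BA AB AB E2 97 8F.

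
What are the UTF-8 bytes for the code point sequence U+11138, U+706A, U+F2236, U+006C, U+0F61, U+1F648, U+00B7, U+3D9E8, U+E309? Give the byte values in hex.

U+11138: 4-byte form → F0 91 84 B8.
U+706A: 3-byte form → E7 81 AA.
U+F2236: 4-byte form → F3 B2 88 B6.
U+006C: 1-byte form → 6C.
U+0F61: 3-byte form → E0 BD A1.
U+1F648: 4-byte form → F0 9F 99 88.
U+00B7: 2-byte form → C2 B7.
U+3D9E8: 4-byte form → F0 BD A7 A8.
U+E309: 3-byte form → EE 8C 89.
Concatenated (28 bytes): F0 91 84 B8 E7 81 AA F3 B2 88 B6 6C E0 BD A1 F0 9F 99 88 C2 B7 F0 BD A7 A8 EE 8C 89.

F0 91 84 B8 E7 81 AA F3 B2 88 B6 6C E0 BD A1 F0 9F 99 88 C2 B7 F0 BD A7 A8 EE 8C 89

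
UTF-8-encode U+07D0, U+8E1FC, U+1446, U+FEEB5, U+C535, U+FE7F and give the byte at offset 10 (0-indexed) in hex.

0xBE

U+07D0 → 2-byte form DF 90 at offsets 0–1.
U+8E1FC → 4-byte form F2 8E 87 BC at offsets 2–5.
U+1446 → 3-byte form E1 91 86 at offsets 6–8.
U+FEEB5 → 4-byte form F3 BE BA B5 at offsets 9–12.
Offset 10 falls in char 4's range; it's byte 2 of F3 BE BA B5 = 0xBE.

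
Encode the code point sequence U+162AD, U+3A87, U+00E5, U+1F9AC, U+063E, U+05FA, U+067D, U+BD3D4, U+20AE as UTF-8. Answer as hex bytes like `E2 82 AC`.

U+162AD: 4-byte form → F0 96 8A AD.
U+3A87: 3-byte form → E3 AA 87.
U+00E5: 2-byte form → C3 A5.
U+1F9AC: 4-byte form → F0 9F A6 AC.
U+063E: 2-byte form → D8 BE.
U+05FA: 2-byte form → D7 BA.
U+067D: 2-byte form → D9 BD.
U+BD3D4: 4-byte form → F2 BD 8F 94.
U+20AE: 3-byte form → E2 82 AE.
Concatenated (26 bytes): F0 96 8A AD E3 AA 87 C3 A5 F0 9F A6 AC D8 BE D7 BA D9 BD F2 BD 8F 94 E2 82 AE.

F0 96 8A AD E3 AA 87 C3 A5 F0 9F A6 AC D8 BE D7 BA D9 BD F2 BD 8F 94 E2 82 AE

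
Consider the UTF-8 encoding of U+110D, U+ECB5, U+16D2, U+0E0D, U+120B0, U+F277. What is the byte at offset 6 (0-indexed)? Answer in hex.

0xE1

U+110D → 3-byte form E1 84 8D at offsets 0–2.
U+ECB5 → 3-byte form EE B2 B5 at offsets 3–5.
U+16D2 → 3-byte form E1 9B 92 at offsets 6–8.
Offset 6 falls in char 3's range; it's byte 1 of E1 9B 92 = 0xE1.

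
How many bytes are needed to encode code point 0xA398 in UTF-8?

3

U+A398 = 0xA398. UTF-8 uses 1 byte below 0x80, 2 below 0x800, 3 below 0x10000, 4 up to 0x10FFFF. 0xA398 is in U+0800–U+FFFF → 3 bytes.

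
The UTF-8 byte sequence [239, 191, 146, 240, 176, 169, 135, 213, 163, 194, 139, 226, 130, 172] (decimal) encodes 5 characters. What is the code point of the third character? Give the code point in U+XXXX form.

Offset 0: leading byte 0xEF = 11101111 → 3-byte char #1 = EF BF 92.
Offset 3: leading byte 0xF0 = 11110000 → 4-byte char #2 = F0 B0 A9 87.
Offset 7: leading byte 0xD5 = 11010101 → 2-byte char #3 = D5 A3.
Leading byte 0xD5 = 11010101 matches 110xxxxx → 2-byte sequence.
Byte 1: 0xD5 = 11010101, payload 10101 (5 bits).
Byte 2: 0xA3 = 10100011 (10xxxxxx ✓), payload 100011.
Concatenate: 10101100011 = 0x563 (11 bits → U+0563).

U+0563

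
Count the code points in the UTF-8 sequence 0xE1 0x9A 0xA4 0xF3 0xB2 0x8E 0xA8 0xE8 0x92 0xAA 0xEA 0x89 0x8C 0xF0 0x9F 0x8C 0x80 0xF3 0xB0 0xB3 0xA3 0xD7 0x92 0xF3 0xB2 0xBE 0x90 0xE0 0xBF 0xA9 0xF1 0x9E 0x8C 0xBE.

10

Byte at offset 0: 0xE1 = 11100001 → 3-byte char (#1). Advance 3.
Byte at offset 3: 0xF3 = 11110011 → 4-byte char (#2). Advance 4.
Byte at offset 7: 0xE8 = 11101000 → 3-byte char (#3). Advance 3.
Byte at offset 10: 0xEA = 11101010 → 3-byte char (#4). Advance 3.
Byte at offset 13: 0xF0 = 11110000 → 4-byte char (#5). Advance 4.
Byte at offset 17: 0xF3 = 11110011 → 4-byte char (#6). Advance 4.
Byte at offset 21: 0xD7 = 11010111 → 2-byte char (#7). Advance 2.
Byte at offset 23: 0xF3 = 11110011 → 4-byte char (#8). Advance 4.
Byte at offset 27: 0xE0 = 11100000 → 3-byte char (#9). Advance 3.
Byte at offset 30: 0xF1 = 11110001 → 4-byte char (#10). Advance 4.
Reached end at offset 34 after 10 code points.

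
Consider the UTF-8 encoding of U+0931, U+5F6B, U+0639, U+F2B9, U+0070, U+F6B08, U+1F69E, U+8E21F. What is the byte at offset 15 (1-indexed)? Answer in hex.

0xAC

1-indexed offset 15 is 0-indexed offset 14.
U+0931 → 3-byte form E0 A4 B1 at offsets 0–2.
U+5F6B → 3-byte form E5 BD AB at offsets 3–5.
U+0639 → 2-byte form D8 B9 at offsets 6–7.
U+F2B9 → 3-byte form EF 8A B9 at offsets 8–10.
U+0070 → 1-byte form 70 at offsets 11–11.
U+F6B08 → 4-byte form F3 B6 AC 88 at offsets 12–15.
Offset 14 falls in char 6's range; it's byte 3 of F3 B6 AC 88 = 0xAC.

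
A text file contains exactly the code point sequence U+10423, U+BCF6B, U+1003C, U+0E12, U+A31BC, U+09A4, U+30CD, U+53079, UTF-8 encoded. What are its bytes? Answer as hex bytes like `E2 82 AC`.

F0 90 90 A3 F2 BC BD AB F0 90 80 BC E0 B8 92 F2 A3 86 BC E0 A6 A4 E3 83 8D F1 93 81 B9

U+10423: 4-byte form → F0 90 90 A3.
U+BCF6B: 4-byte form → F2 BC BD AB.
U+1003C: 4-byte form → F0 90 80 BC.
U+0E12: 3-byte form → E0 B8 92.
U+A31BC: 4-byte form → F2 A3 86 BC.
U+09A4: 3-byte form → E0 A6 A4.
U+30CD: 3-byte form → E3 83 8D.
U+53079: 4-byte form → F1 93 81 B9.
Concatenated (29 bytes): F0 90 90 A3 F2 BC BD AB F0 90 80 BC E0 B8 92 F2 A3 86 BC E0 A6 A4 E3 83 8D F1 93 81 B9.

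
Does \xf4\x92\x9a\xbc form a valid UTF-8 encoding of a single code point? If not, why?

invalid (encodes a value above U+10FFFF)

Leading byte 0xF4 = 11110100 → 4-byte form.
Payload = 0x1126BC, which exceeds U+10FFFF, the maximum Unicode code point. (Leading bytes F5–FF, or F4 followed by ≥ 0x90, are invalid.)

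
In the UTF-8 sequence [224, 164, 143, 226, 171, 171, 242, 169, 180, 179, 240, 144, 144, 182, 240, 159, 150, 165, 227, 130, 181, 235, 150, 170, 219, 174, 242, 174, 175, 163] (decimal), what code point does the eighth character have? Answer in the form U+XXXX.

U+06EE

Offset 0: leading byte 0xE0 = 11100000 → 3-byte char #1 = E0 A4 8F.
Offset 3: leading byte 0xE2 = 11100010 → 3-byte char #2 = E2 AB AB.
Offset 6: leading byte 0xF2 = 11110010 → 4-byte char #3 = F2 A9 B4 B3.
Offset 10: leading byte 0xF0 = 11110000 → 4-byte char #4 = F0 90 90 B6.
Offset 14: leading byte 0xF0 = 11110000 → 4-byte char #5 = F0 9F 96 A5.
Offset 18: leading byte 0xE3 = 11100011 → 3-byte char #6 = E3 82 B5.
Offset 21: leading byte 0xEB = 11101011 → 3-byte char #7 = EB 96 AA.
Offset 24: leading byte 0xDB = 11011011 → 2-byte char #8 = DB AE.
Leading byte 0xDB = 11011011 matches 110xxxxx → 2-byte sequence.
Byte 1: 0xDB = 11011011, payload 11011 (5 bits).
Byte 2: 0xAE = 10101110 (10xxxxxx ✓), payload 101110.
Concatenate: 11011101110 = 0x6EE (11 bits → U+06EE).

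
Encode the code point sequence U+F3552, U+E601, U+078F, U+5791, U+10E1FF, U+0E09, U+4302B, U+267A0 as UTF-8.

F3 B3 95 92 EE 98 81 DE 8F E5 9E 91 F4 8E 87 BF E0 B8 89 F1 83 80 AB F0 A6 9E A0

U+F3552: 4-byte form → F3 B3 95 92.
U+E601: 3-byte form → EE 98 81.
U+078F: 2-byte form → DE 8F.
U+5791: 3-byte form → E5 9E 91.
U+10E1FF: 4-byte form → F4 8E 87 BF.
U+0E09: 3-byte form → E0 B8 89.
U+4302B: 4-byte form → F1 83 80 AB.
U+267A0: 4-byte form → F0 A6 9E A0.
Concatenated (27 bytes): F3 B3 95 92 EE 98 81 DE 8F E5 9E 91 F4 8E 87 BF E0 B8 89 F1 83 80 AB F0 A6 9E A0.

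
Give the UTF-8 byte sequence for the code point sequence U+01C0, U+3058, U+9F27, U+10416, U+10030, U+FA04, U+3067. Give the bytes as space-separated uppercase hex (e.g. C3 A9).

C7 80 E3 81 98 E9 BC A7 F0 90 90 96 F0 90 80 B0 EF A8 84 E3 81 A7

U+01C0: 2-byte form → C7 80.
U+3058: 3-byte form → E3 81 98.
U+9F27: 3-byte form → E9 BC A7.
U+10416: 4-byte form → F0 90 90 96.
U+10030: 4-byte form → F0 90 80 B0.
U+FA04: 3-byte form → EF A8 84.
U+3067: 3-byte form → E3 81 A7.
Concatenated (22 bytes): C7 80 E3 81 98 E9 BC A7 F0 90 90 96 F0 90 80 B0 EF A8 84 E3 81 A7.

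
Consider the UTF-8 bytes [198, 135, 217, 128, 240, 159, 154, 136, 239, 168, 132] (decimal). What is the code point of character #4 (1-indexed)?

Offset 0: leading byte 0xC6 = 11000110 → 2-byte char #1 = C6 87.
Offset 2: leading byte 0xD9 = 11011001 → 2-byte char #2 = D9 80.
Offset 4: leading byte 0xF0 = 11110000 → 4-byte char #3 = F0 9F 9A 88.
Offset 8: leading byte 0xEF = 11101111 → 3-byte char #4 = EF A8 84.
Leading byte 0xEF = 11101111 matches 1110xxxx → 3-byte sequence.
Byte 1: 0xEF = 11101111, payload 1111 (4 bits).
Byte 2: 0xA8 = 10101000 (10xxxxxx ✓), payload 101000.
Byte 3: 0x84 = 10000100 (10xxxxxx ✓), payload 000100.
Concatenate: 1111101000000100 = 0xFA04 (16 bits → U+FA04).

U+FA04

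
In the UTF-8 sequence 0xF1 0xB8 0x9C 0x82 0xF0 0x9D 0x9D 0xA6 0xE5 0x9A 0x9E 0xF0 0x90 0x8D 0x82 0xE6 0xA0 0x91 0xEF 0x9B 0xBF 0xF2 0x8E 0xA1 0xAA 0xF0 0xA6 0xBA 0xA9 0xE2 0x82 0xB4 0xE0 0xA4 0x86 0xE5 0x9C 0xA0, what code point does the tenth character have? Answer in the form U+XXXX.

Offset 0: leading byte 0xF1 = 11110001 → 4-byte char #1 = F1 B8 9C 82.
Offset 4: leading byte 0xF0 = 11110000 → 4-byte char #2 = F0 9D 9D A6.
Offset 8: leading byte 0xE5 = 11100101 → 3-byte char #3 = E5 9A 9E.
Offset 11: leading byte 0xF0 = 11110000 → 4-byte char #4 = F0 90 8D 82.
Offset 15: leading byte 0xE6 = 11100110 → 3-byte char #5 = E6 A0 91.
Offset 18: leading byte 0xEF = 11101111 → 3-byte char #6 = EF 9B BF.
Offset 21: leading byte 0xF2 = 11110010 → 4-byte char #7 = F2 8E A1 AA.
Offset 25: leading byte 0xF0 = 11110000 → 4-byte char #8 = F0 A6 BA A9.
Offset 29: leading byte 0xE2 = 11100010 → 3-byte char #9 = E2 82 B4.
Offset 32: leading byte 0xE0 = 11100000 → 3-byte char #10 = E0 A4 86.
Leading byte 0xE0 = 11100000 matches 1110xxxx → 3-byte sequence.
Byte 1: 0xE0 = 11100000, payload 0000 (4 bits).
Byte 2: 0xA4 = 10100100 (10xxxxxx ✓), payload 100100.
Byte 3: 0x86 = 10000110 (10xxxxxx ✓), payload 000110.
Concatenate: 0000100100000110 = 0x906 (16 bits → U+0906).

U+0906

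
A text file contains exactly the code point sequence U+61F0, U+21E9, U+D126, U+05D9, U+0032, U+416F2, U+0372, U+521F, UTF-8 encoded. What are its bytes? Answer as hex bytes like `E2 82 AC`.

E6 87 B0 E2 87 A9 ED 84 A6 D7 99 32 F1 81 9B B2 CD B2 E5 88 9F

U+61F0: 3-byte form → E6 87 B0.
U+21E9: 3-byte form → E2 87 A9.
U+D126: 3-byte form → ED 84 A6.
U+05D9: 2-byte form → D7 99.
U+0032: 1-byte form → 32.
U+416F2: 4-byte form → F1 81 9B B2.
U+0372: 2-byte form → CD B2.
U+521F: 3-byte form → E5 88 9F.
Concatenated (21 bytes): E6 87 B0 E2 87 A9 ED 84 A6 D7 99 32 F1 81 9B B2 CD B2 E5 88 9F.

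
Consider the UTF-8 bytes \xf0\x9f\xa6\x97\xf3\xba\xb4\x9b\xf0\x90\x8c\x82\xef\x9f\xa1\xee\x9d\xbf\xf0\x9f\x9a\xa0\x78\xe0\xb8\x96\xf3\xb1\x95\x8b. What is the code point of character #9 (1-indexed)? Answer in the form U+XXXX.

U+F154B

Offset 0: leading byte 0xF0 = 11110000 → 4-byte char #1 = F0 9F A6 97.
Offset 4: leading byte 0xF3 = 11110011 → 4-byte char #2 = F3 BA B4 9B.
Offset 8: leading byte 0xF0 = 11110000 → 4-byte char #3 = F0 90 8C 82.
Offset 12: leading byte 0xEF = 11101111 → 3-byte char #4 = EF 9F A1.
Offset 15: leading byte 0xEE = 11101110 → 3-byte char #5 = EE 9D BF.
Offset 18: leading byte 0xF0 = 11110000 → 4-byte char #6 = F0 9F 9A A0.
Offset 22: leading byte 0x78 = 01111000 → 1-byte char #7 = 78.
Offset 23: leading byte 0xE0 = 11100000 → 3-byte char #8 = E0 B8 96.
Offset 26: leading byte 0xF3 = 11110011 → 4-byte char #9 = F3 B1 95 8B.
Leading byte 0xF3 = 11110011 matches 11110xxx → 4-byte sequence.
Byte 1: 0xF3 = 11110011, payload 011 (3 bits).
Byte 2: 0xB1 = 10110001 (10xxxxxx ✓), payload 110001.
Byte 3: 0x95 = 10010101 (10xxxxxx ✓), payload 010101.
Byte 4: 0x8B = 10001011 (10xxxxxx ✓), payload 001011.
Concatenate: 011110001010101001011 = 0xF154B (21 bits → U+F154B).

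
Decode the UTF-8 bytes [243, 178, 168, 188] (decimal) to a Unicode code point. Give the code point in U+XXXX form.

U+F2A3C

Leading byte 0xF3 = 11110011 matches 11110xxx → 4-byte sequence.
Byte 1: 0xF3 = 11110011, payload 011 (3 bits).
Byte 2: 0xB2 = 10110010 (10xxxxxx ✓), payload 110010.
Byte 3: 0xA8 = 10101000 (10xxxxxx ✓), payload 101000.
Byte 4: 0xBC = 10111100 (10xxxxxx ✓), payload 111100.
Concatenate: 011110010101000111100 = 0xF2A3C (21 bits → U+F2A3C).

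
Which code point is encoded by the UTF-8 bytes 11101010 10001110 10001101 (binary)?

Leading byte 0xEA = 11101010 matches 1110xxxx → 3-byte sequence.
Byte 1: 0xEA = 11101010, payload 1010 (4 bits).
Byte 2: 0x8E = 10001110 (10xxxxxx ✓), payload 001110.
Byte 3: 0x8D = 10001101 (10xxxxxx ✓), payload 001101.
Concatenate: 1010001110001101 = 0xA38D (16 bits → U+A38D).

U+A38D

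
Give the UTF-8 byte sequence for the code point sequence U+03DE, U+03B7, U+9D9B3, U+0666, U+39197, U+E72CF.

U+03DE: 2-byte form → CF 9E.
U+03B7: 2-byte form → CE B7.
U+9D9B3: 4-byte form → F2 9D A6 B3.
U+0666: 2-byte form → D9 A6.
U+39197: 4-byte form → F0 B9 86 97.
U+E72CF: 4-byte form → F3 A7 8B 8F.
Concatenated (18 bytes): CF 9E CE B7 F2 9D A6 B3 D9 A6 F0 B9 86 97 F3 A7 8B 8F.

CF 9E CE B7 F2 9D A6 B3 D9 A6 F0 B9 86 97 F3 A7 8B 8F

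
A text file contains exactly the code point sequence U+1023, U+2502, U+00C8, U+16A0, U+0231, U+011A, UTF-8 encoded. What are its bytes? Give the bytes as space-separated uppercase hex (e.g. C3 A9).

U+1023: 3-byte form → E1 80 A3.
U+2502: 3-byte form → E2 94 82.
U+00C8: 2-byte form → C3 88.
U+16A0: 3-byte form → E1 9A A0.
U+0231: 2-byte form → C8 B1.
U+011A: 2-byte form → C4 9A.
Concatenated (15 bytes): E1 80 A3 E2 94 82 C3 88 E1 9A A0 C8 B1 C4 9A.

E1 80 A3 E2 94 82 C3 88 E1 9A A0 C8 B1 C4 9A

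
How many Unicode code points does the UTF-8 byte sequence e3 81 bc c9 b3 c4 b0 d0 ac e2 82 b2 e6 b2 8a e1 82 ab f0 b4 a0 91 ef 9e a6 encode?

9

Byte at offset 0: 0xE3 = 11100011 → 3-byte char (#1). Advance 3.
Byte at offset 3: 0xC9 = 11001001 → 2-byte char (#2). Advance 2.
Byte at offset 5: 0xC4 = 11000100 → 2-byte char (#3). Advance 2.
Byte at offset 7: 0xD0 = 11010000 → 2-byte char (#4). Advance 2.
Byte at offset 9: 0xE2 = 11100010 → 3-byte char (#5). Advance 3.
Byte at offset 12: 0xE6 = 11100110 → 3-byte char (#6). Advance 3.
Byte at offset 15: 0xE1 = 11100001 → 3-byte char (#7). Advance 3.
Byte at offset 18: 0xF0 = 11110000 → 4-byte char (#8). Advance 4.
Byte at offset 22: 0xEF = 11101111 → 3-byte char (#9). Advance 3.
Reached end at offset 25 after 9 code points.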